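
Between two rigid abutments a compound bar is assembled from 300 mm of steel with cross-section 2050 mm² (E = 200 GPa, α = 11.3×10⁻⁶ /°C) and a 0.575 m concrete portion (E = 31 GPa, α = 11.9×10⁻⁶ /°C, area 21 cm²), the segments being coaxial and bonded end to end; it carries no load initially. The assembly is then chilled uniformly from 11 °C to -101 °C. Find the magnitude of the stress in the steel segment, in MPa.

σ ≈ 58.5 MPa (tensile)

Free thermal contraction of the whole bar: Σ αᵢΔT Lᵢ = 11.3×10⁻⁶×112×300 + 11.9×10⁻⁶×112×575 = 1.146 mm.
The walls prevent any net length change, so an axial force P (same in every segment) develops. Compatibility: P · Σ Lᵢ/(AᵢEᵢ) = δ_free.
The series flexibility is Σ Lᵢ/(AᵢEᵢ) = 300/(2050×200×10³) + 575/(2100×31×10³) = 9.564×10⁻⁶ mm/N.
P = 1.146 / 9.564×10⁻⁶ = 119800 N = 119.8 kN, tensile.
σ_{steel} = P / A = 119800 / 2050 = 58.45 MPa.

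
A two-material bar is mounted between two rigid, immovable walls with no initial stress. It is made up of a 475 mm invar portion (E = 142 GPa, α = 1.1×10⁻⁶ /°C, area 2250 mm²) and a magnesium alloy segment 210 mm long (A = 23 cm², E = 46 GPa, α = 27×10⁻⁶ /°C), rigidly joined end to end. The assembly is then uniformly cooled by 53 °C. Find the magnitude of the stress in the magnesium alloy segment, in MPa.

σ ≈ 41.1 MPa (tensile)

If the supports were absent, the total length change would be Σ αᵢΔT Lᵢ = 1.1×10⁻⁶×53×475 + 27×10⁻⁶×53×210 = 0.3282 mm.
Since the ends are fixed, an axial force P builds up, equal in every segment, with P · Σ Lᵢ/(AᵢEᵢ) = δ_free.
The series flexibility is Σ Lᵢ/(AᵢEᵢ) = 475/(2250×142×10³) + 210/(2300×46×10³) = 3.472×10⁻⁶ mm/N.
So P = 0.3282 / 3.472×10⁻⁶ = 94.54 kN, tensile.
σ_{magnesium alloy} = P / A = 94540 / 2300 = 41.1 MPa.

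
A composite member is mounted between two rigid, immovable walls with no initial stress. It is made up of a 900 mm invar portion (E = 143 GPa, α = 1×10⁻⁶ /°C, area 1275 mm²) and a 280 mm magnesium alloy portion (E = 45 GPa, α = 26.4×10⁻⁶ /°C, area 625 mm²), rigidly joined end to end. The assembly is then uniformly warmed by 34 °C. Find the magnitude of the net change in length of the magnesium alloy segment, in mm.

If the supports were absent, the total length change would be Σ αᵢΔT Lᵢ = 1×10⁻⁶×34×900 + 26.4×10⁻⁶×34×280 = 0.2819 mm.
The rigid supports impose zero overall length change; the single axial force P common to all segments must satisfy P Σ Lᵢ/(AᵢEᵢ) = δ_free.
The series flexibility is Σ Lᵢ/(AᵢEᵢ) = 900/(1275×143×10³) + 280/(625×45×10³) = 1.489×10⁻⁵ mm/N.
So P = 0.2819 / 1.489×10⁻⁵ = 18.93 kN, compressive.
For the magnesium alloy segment, free thermal change = 26.4×10⁻⁶×34×280 = 0.2513 mm and elastic change from P = 18930×280/(625×45×10³) = 0.1885 mm; these oppose, so the net change is 0.0629 mm (segment lengthens).

|ΔL| ≈ 0.0629 mm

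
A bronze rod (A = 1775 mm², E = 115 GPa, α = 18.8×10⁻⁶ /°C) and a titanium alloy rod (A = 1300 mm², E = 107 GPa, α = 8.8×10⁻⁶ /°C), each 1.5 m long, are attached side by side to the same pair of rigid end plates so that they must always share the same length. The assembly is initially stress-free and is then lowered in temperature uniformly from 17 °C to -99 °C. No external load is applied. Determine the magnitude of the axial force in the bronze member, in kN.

P ≈ 96 kN (tensile in the bronze)

The bronze has the larger α, so on cooling it would change length more than the titanium alloy if both were free. The rigid plates force a common final length, so the bronze is put into tension and the titanium alloy into compression, with equal and opposite forces P (no external load).
Setting the final lengths equal and cancelling L: (α₁ − α₂)ΔT = P/(A₁E₁) + P/(A₂E₂).
|α₁ − α₂|·ΔT = 10×10⁻⁶ × 116 = 0.00116.
1/(A₁E₁) + 1/(A₂E₂) = 1/(1775×115×10³) + 1/(1300×107×10³) = 1.209×10⁻⁸ N⁻¹.
So P = 0.00116 / 1.209×10⁻⁸ = 95.96 kN.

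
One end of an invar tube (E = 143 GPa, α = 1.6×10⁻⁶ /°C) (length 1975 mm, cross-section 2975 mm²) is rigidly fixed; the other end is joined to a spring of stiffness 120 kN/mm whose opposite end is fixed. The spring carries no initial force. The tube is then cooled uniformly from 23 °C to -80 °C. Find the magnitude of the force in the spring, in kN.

P ≈ 25.1 kN

If the spring were absent the tube would shorten by αΔT L = 1.6×10⁻⁶ × 103 × 1975 = 0.3255 mm.
With a force P in the spring, the elastic change of the tube is PL/(AE) and that of the spring is P/k; compatibility requires their sum to equal δ_free.
P [ L/(AE) + 1/k ] = δ_free → P [ 1975/(2975×143×10³) + 1/(120×10³) ] = 0.3255.
P = 0.3255 / 1.298×10⁻⁵ = 25080 N.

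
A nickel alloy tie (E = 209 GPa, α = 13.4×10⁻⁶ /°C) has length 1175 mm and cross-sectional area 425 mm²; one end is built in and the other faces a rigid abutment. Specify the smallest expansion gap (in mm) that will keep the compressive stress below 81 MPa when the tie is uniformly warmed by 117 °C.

g ≈ 1.39 mm

With no wall the tie would lengthen by αΔT L = 13.4×10⁻⁶ × 117 × 1175 = 1.842 mm.
A stress of 81 MPa corresponds to the wall pushing the tie back by σL/E = 81×1175/(209×10³) = 0.4554 mm.
So the gap has to take up the difference, g_min = δ_free − σL/E = 1.842 − 0.4554 = 1.387 mm.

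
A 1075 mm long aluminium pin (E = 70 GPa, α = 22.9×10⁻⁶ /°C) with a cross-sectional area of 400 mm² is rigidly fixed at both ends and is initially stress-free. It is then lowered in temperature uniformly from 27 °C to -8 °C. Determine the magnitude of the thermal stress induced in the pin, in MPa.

The supports are rigid, so the total axial strain is zero. The restrained thermal strain is ε = αΔT = 22.9×10⁻⁶ × 35 = 801.5×10⁻⁶.
σ = EαΔT = 70×10³ × 22.9×10⁻⁶ × 35 = 56.1 MPa (tensile; the pin is trying to contract).

σ ≈ 56.1 MPa (tensile)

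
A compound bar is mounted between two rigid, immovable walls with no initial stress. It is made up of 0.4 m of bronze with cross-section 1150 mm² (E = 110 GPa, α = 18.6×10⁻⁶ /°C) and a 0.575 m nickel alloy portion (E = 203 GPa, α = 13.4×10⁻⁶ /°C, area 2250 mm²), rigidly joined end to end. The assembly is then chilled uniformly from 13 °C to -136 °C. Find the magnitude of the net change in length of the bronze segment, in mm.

|ΔL| ≈ 0.505 mm

Free thermal contraction of the whole bar: Σ αᵢΔT Lᵢ = 18.6×10⁻⁶×149×400 + 13.4×10⁻⁶×149×575 = 2.257 mm.
The walls prevent any net length change, so an axial force P (same in every segment) develops. Compatibility: P · Σ Lᵢ/(AᵢEᵢ) = δ_free.
Σ Lᵢ/(AᵢEᵢ) = 400/(1150×110×10³) + 575/(2250×203×10³) = 4.421×10⁻⁶ mm/N.
So P = 2.257 / 4.421×10⁻⁶ = 510.4 kN, tensile.
For the bronze segment, free thermal change = 18.6×10⁻⁶×149×400 = 1.109 mm and elastic change from P = 510400×400/(1150×110×10³) = 1.614 mm; these oppose, so the net change is 0.505 mm (segment lengthens).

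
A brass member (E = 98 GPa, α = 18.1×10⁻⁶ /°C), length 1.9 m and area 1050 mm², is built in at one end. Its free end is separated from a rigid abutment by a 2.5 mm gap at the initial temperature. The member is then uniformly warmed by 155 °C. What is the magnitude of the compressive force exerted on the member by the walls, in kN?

P ≈ 153 kN

Free thermal elongation = αΔT L = 18.1×10⁻⁶ × 155 × 1900 = 5.33 mm.
After closing the 2.5 mm clearance, 5.33 − 2.5 = 2.83 mm of expansion remains to be suppressed by the wall.
So σ = E(δ_free − g)/L = 98×10³ × 2.83/1900 = 146 MPa.
Force on the wall = σA = 146 × 1050 mm² = 153.3 kN.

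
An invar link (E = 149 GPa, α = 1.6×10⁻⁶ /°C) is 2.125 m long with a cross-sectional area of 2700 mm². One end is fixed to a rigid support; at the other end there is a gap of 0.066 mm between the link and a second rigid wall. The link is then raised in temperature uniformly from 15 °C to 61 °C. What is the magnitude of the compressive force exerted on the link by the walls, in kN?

P ≈ 17.1 kN

If the wall were absent the link would grow by αΔT L = 1.6×10⁻⁶ × 46 × 2125 = 0.1564 mm.
The gap closes (δ_free > 0.066 mm) and the wall then resists a further 0.1564 − 0.066 = 0.0904 mm of expansion.
That suppressed elongation corresponds to σ = E·Δ/L = 149×10³ × 0.0904/2125 = 6.339 MPa.
P = σA = 6.339 × 2700 = 17.11 kN.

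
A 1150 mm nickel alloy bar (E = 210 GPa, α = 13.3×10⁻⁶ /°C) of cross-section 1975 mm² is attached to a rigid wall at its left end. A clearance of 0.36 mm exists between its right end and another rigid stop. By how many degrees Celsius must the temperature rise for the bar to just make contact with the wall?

The gap closes when αΔT L = 0.36 mm, since the bar is still unstressed at that instant.
ΔT = 0.36 / (13.3×10⁻⁶ × 1150) = 23.54 °C.

ΔT ≈ 23.5 °C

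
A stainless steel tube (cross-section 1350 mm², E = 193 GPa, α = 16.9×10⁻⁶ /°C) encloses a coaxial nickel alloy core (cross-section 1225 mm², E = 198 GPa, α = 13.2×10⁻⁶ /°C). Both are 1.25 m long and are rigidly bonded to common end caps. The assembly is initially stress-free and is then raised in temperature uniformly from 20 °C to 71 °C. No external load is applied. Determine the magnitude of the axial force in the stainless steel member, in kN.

Both members must finish at the same length. With the larger α, the stainless steel tends to over-expand; the plates restrain it, putting the stainless steel in compression and the nickel alloy in tension. With no external load the two internal forces are equal and opposite, magnitude P.
Setting the final lengths equal and cancelling L: (α₁ − α₂)ΔT = P/(A₁E₁) + P/(A₂E₂).
|α₁ − α₂|·ΔT = 3.7×10⁻⁶ × 51 = 0.0001887.
1/(A₁E₁) + 1/(A₂E₂) = 1/(1350×193×10³) + 1/(1225×198×10³) = 7.961×10⁻⁹ N⁻¹.
P = 0.0001887 / 7.961×10⁻⁹ = 23700 N = 23.7 kN.

P ≈ 23.7 kN (compressive in the stainless steel)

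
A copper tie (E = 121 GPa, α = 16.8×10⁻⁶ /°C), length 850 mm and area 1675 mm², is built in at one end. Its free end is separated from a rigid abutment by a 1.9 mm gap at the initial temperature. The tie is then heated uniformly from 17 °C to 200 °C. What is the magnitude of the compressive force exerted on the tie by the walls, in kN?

Free thermal elongation = αΔT L = 16.8×10⁻⁶ × 183 × 850 = 2.613 mm.
The gap closes (δ_free > 1.9 mm) and the wall then resists a further 2.613 − 1.9 = 0.7132 mm of expansion.
So σ = E(δ_free − g)/L = 121×10³ × 0.7132/850 = 101.5 MPa.
Force on the wall = σA = 101.5 × 1675 mm² = 170.1 kN.

P ≈ 170 kN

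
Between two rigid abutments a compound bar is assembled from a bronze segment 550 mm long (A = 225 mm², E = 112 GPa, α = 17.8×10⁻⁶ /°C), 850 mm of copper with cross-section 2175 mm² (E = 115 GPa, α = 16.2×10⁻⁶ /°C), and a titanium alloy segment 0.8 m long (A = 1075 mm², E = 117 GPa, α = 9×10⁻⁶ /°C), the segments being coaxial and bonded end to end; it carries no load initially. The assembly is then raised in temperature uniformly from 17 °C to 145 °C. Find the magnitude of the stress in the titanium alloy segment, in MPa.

σ ≈ 116 MPa (compressive)

Free thermal expansion of the whole bar: Σ αᵢΔT Lᵢ = 17.8×10⁻⁶×128×550 + 16.2×10⁻⁶×128×850 + 9×10⁻⁶×128×800 = 3.937 mm.
Since the ends are fixed, an axial force P builds up, equal in every segment, with P · Σ Lᵢ/(AᵢEᵢ) = δ_free.
The series flexibility is Σ Lᵢ/(AᵢEᵢ) = 550/(225×112×10³) + 850/(2175×115×10³) + 800/(1075×117×10³) = 3.158×10⁻⁵ mm/N.
Hence P = δ_free / Σ(L/AE) = 3.937/3.158×10⁻⁵ = 124.7 kN (compressive).
σ_{titanium alloy} = P / A = 124700 / 1075 = 116 MPa.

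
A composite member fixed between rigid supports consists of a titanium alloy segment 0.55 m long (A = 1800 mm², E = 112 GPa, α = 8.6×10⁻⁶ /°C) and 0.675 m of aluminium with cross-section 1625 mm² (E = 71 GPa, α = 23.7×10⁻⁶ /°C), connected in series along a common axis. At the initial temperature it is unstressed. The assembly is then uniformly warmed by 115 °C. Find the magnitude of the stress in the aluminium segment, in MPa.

σ ≈ 171 MPa (compressive)

If the supports were absent, the total length change would be Σ αᵢΔT Lᵢ = 8.6×10⁻⁶×115×550 + 23.7×10⁻⁶×115×675 = 2.384 mm.
Since the ends are fixed, an axial force P builds up, equal in every segment, with P · Σ Lᵢ/(AᵢEᵢ) = δ_free.
The series flexibility is Σ Lᵢ/(AᵢEᵢ) = 550/(1800×112×10³) + 675/(1625×71×10³) = 8.579×10⁻⁶ mm/N.
So P = 2.384 / 8.579×10⁻⁶ = 277.9 kN, compressive.
σ_{aluminium} = P / A = 277900 / 1625 = 171 MPa.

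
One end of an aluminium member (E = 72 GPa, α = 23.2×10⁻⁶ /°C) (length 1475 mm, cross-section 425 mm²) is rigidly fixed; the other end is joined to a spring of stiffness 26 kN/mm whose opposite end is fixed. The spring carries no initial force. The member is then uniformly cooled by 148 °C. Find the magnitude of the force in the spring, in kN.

P ≈ 58.4 kN

The unrestrained thermal change is αΔT L = 23.2×10⁻⁶ × 148 × 1475 = 5.065 mm.
With a force P in the spring, the elastic change of the member is PL/(AE) and that of the spring is P/k; compatibility requires their sum to equal δ_free.
P [ L/(AE) + 1/k ] = δ_free → P [ 1475/(425×72×10³) + 1/(26×10³) ] = 5.065.
P = 5.065 / 8.666×10⁻⁵ = 58440 N.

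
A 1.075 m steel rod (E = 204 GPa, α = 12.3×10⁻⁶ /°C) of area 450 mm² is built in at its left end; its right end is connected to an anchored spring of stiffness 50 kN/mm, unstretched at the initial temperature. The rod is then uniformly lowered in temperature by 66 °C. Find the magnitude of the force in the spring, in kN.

P ≈ 27.5 kN

Free thermal contraction: δ_free = αΔT L = 12.3×10⁻⁶ × 66 × 1075 = 0.8727 mm.
With a force P in the spring, the elastic change of the rod is PL/(AE) and that of the spring is P/k; compatibility requires their sum to equal δ_free.
So P = δ_free / [L/(AE) + 1/k] = 0.8727 / [ 1075/(450×204×10³) + 1/(50×10³) ].
P = 0.8727 / 3.171×10⁻⁵ = 27520 N.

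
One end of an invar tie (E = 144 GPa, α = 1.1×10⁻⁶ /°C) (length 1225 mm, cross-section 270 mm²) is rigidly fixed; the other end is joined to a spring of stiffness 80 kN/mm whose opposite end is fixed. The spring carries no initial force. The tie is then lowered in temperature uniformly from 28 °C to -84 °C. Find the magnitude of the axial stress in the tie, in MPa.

σ ≈ 12.7 MPa (tensile)

Free thermal contraction: δ_free = αΔT L = 1.1×10⁻⁶ × 112 × 1225 = 0.1509 mm.
With a force P in the spring, the elastic change of the tie is PL/(AE) and that of the spring is P/k; compatibility requires their sum to equal δ_free.
So P = δ_free / [L/(AE) + 1/k] = 0.1509 / [ 1225/(270×144×10³) + 1/(80×10³) ].
P = 0.1509 / 4.401×10⁻⁵ = 3429 N.
σ = P/A = 3429/270 = 12.7 MPa.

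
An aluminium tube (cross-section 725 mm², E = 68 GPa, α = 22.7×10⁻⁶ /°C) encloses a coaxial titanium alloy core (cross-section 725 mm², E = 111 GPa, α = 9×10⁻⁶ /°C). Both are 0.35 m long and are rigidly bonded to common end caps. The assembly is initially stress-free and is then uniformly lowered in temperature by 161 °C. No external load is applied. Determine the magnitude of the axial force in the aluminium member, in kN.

The aluminium has the larger α, so on cooling it would change length more than the titanium alloy if both were free. The rigid plates force a common final length, so the aluminium is put into tension and the titanium alloy into compression, with equal and opposite forces P (no external load).
Setting the final lengths equal and cancelling L: (α₁ − α₂)ΔT = P/(A₁E₁) + P/(A₂E₂).
|α₁ − α₂|·ΔT = 13.7×10⁻⁶ × 161 = 0.002206.
1/(A₁E₁) + 1/(A₂E₂) = 1/(725×68×10³) + 1/(725×111×10³) = 3.271×10⁻⁸ N⁻¹.
So P = 0.002206 / 3.271×10⁻⁸ = 67.43 kN.

P ≈ 67.4 kN (tensile in the aluminium)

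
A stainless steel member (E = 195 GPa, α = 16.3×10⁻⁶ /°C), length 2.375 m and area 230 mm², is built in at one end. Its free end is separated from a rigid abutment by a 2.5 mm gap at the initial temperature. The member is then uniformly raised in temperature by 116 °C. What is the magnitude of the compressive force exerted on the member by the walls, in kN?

P ≈ 37.6 kN

Unrestrained expansion: δ_free = αΔT L = 16.3×10⁻⁶ × 116 × 2375 = 4.491 mm.
After closing the 2.5 mm clearance, 4.491 − 2.5 = 1.991 mm of expansion remains to be suppressed by the wall.
That suppressed elongation corresponds to σ = E·Δ/L = 195×10³ × 1.991/2375 = 163.4 MPa.
Force on the wall = σA = 163.4 × 230 mm² = 37.59 kN.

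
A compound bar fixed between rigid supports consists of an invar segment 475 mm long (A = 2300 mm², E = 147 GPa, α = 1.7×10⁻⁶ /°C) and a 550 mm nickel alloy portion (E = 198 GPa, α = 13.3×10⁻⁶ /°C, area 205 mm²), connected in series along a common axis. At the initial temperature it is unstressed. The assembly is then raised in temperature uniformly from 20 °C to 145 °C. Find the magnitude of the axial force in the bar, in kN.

P ≈ 67.9 kN (compressive)

Free thermal expansion of the whole bar: Σ αᵢΔT Lᵢ = 1.7×10⁻⁶×125×475 + 13.3×10⁻⁶×125×550 = 1.015 mm.
The walls prevent any net length change, so an axial force P (same in every segment) develops. Compatibility: P · Σ Lᵢ/(AᵢEᵢ) = δ_free.
Σ Lᵢ/(AᵢEᵢ) = 475/(2300×147×10³) + 550/(205×198×10³) = 1.496×10⁻⁵ mm/N.
So P = 1.015 / 1.496×10⁻⁵ = 67.89 kN, compressive.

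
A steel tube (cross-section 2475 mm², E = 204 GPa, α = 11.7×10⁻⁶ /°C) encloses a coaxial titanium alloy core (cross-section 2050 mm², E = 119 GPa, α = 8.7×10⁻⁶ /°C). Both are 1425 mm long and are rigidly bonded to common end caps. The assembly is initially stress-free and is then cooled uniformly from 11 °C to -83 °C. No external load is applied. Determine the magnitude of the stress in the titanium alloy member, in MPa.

σ ≈ 22.6 MPa (compressive)

Both members must finish at the same length. With the larger α, the steel tends to over-contract; the plates restrain it, putting the steel in tension and the titanium alloy in compression. With no external load the two internal forces are equal and opposite, magnitude P.
Setting the final lengths equal and cancelling L: (α₁ − α₂)ΔT = P/(A₁E₁) + P/(A₂E₂).
|α₁ − α₂|·ΔT = 3×10⁻⁶ × 94 = 0.000282.
1/(A₁E₁) + 1/(A₂E₂) = 1/(2475×204×10³) + 1/(2050×119×10³) = 6.08×10⁻⁹ N⁻¹.
P = 0.000282 / 6.08×10⁻⁹ = 46380 N = 46.38 kN.
σ_{titanium alloy} = P/A₂ = 46380/2050 = 22.63 MPa, compressive.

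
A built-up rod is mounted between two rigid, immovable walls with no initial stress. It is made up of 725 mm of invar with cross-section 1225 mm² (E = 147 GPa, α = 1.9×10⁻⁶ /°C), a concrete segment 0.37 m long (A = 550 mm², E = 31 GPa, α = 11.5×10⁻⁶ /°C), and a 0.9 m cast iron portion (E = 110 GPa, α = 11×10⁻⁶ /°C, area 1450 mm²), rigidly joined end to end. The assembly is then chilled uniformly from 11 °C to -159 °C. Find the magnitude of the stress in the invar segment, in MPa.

σ ≈ 68.7 MPa (tensile)

With the walls removed the bar would change length by δ_free = Σ αᵢΔT Lᵢ = 1.9×10⁻⁶×170×725 + 11.5×10⁻⁶×170×370 + 11×10⁻⁶×170×900 = 2.641 mm.
The walls prevent any net length change, so an axial force P (same in every segment) develops. Compatibility: P · Σ Lᵢ/(AᵢEᵢ) = δ_free.
The series flexibility is Σ Lᵢ/(AᵢEᵢ) = 725/(1225×147×10³) + 370/(550×31×10³) + 900/(1450×110×10³) = 3.137×10⁻⁵ mm/N.
P = 2.641 / 3.137×10⁻⁵ = 84170 N = 84.17 kN, tensile.
σ_{invar} = P / A = 84170 / 1225 = 68.71 MPa.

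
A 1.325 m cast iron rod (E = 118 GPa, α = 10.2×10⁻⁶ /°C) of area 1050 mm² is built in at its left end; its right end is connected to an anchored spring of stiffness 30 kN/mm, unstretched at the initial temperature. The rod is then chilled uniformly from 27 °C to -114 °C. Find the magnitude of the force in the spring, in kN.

The unrestrained thermal change is αΔT L = 10.2×10⁻⁶ × 141 × 1325 = 1.906 mm.
With a force P in the spring, the elastic change of the rod is PL/(AE) and that of the spring is P/k; compatibility requires their sum to equal δ_free.
So P = δ_free / [L/(AE) + 1/k] = 1.906 / [ 1325/(1050×118×10³) + 1/(30×10³) ].
P = 1.906 / 4.403×10⁻⁵ = 43280 N.

P ≈ 43.3 kN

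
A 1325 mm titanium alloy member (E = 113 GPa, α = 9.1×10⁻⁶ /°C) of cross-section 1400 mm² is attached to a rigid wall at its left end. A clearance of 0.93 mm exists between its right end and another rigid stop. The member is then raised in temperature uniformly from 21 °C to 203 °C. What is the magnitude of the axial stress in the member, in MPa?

σ ≈ 108 MPa (compressive)

Unrestrained expansion: δ_free = αΔT L = 9.1×10⁻⁶ × 182 × 1325 = 2.194 mm.
After closing the 0.93 mm clearance, 2.194 − 0.93 = 1.264 mm of expansion remains to be suppressed by the wall.
Compatibility: PL/(AE) = 1.264 mm, so σ = P/A = E × (1.264/1325) = 107.8 MPa.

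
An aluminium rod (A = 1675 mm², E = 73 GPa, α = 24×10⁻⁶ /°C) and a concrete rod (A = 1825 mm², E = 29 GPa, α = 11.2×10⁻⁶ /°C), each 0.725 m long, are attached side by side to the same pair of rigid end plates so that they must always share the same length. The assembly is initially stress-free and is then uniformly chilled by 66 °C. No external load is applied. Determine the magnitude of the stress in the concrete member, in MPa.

Both members must finish at the same length. With the larger α, the aluminium tends to over-contract; the plates restrain it, putting the aluminium in tension and the concrete in compression. With no external load the two internal forces are equal and opposite, magnitude P.
Setting the final lengths equal and cancelling L: (α₁ − α₂)ΔT = P/(A₁E₁) + P/(A₂E₂).
|α₁ − α₂|·ΔT = 12.8×10⁻⁶ × 66 = 0.0008448.
1/(A₁E₁) + 1/(A₂E₂) = 1/(1675×73×10³) + 1/(1825×29×10³) = 2.707×10⁻⁸ N⁻¹.
So P = 0.0008448 / 2.707×10⁻⁸ = 31.2 kN.
σ_{concrete} = P/A₂ = 31200/1825 = 17.1 MPa, compressive.

σ ≈ 17.1 MPa (compressive)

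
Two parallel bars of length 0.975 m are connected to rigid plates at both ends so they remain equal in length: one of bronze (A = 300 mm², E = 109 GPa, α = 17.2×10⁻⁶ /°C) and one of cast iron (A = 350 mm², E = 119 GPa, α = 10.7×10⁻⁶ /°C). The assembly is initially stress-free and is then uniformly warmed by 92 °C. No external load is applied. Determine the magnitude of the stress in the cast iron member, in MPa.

The bronze has the larger α, so on heating it would change length more than the cast iron if both were free. The rigid plates force a common final length, so the bronze is put into compression and the cast iron into tension, with equal and opposite forces P (no external load).
Compatibility of the two members (thermal + elastic change equal): (α₁ − α₂)ΔT = P·[1/(A₁E₁) + 1/(A₂E₂)].
|α₁ − α₂|·ΔT = 6.5×10⁻⁶ × 92 = 0.000598.
1/(A₁E₁) + 1/(A₂E₂) = 1/(300×109×10³) + 1/(350×119×10³) = 5.459×10⁻⁸ N⁻¹.
P = 0.000598 / 5.459×10⁻⁸ = 10950 N = 10.95 kN.
σ_{cast iron} = P/A₂ = 10950/350 = 31.3 MPa, tensile.

σ ≈ 31.3 MPa (tensile)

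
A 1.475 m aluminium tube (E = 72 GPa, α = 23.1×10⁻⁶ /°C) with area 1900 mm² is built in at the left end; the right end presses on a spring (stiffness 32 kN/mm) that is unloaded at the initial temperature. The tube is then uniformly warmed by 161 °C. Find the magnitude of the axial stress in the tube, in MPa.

σ ≈ 68.7 MPa (compressive)

Free thermal expansion: δ_free = αΔT L = 23.1×10⁻⁶ × 161 × 1475 = 5.486 mm.
Let P be the compressive force at the spring. The tube shortens elastically by PL/(AE) and the spring compresses by P/k; together these equal δ_free.
So P = δ_free / [L/(AE) + 1/k] = 5.486 / [ 1475/(1900×72×10³) + 1/(32×10³) ].
P = 5.486 / 4.203×10⁻⁵ = 130500 N.
σ = P/A = 130500/1900 = 68.69 MPa.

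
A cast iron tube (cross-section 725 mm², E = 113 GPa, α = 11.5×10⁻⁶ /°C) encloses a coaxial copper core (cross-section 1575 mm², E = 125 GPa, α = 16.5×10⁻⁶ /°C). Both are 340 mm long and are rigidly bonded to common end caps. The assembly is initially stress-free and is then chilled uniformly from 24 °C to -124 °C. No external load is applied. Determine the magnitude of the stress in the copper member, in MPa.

σ ≈ 27.2 MPa (tensile)

Equilibrium of a rigid end plate with no external load gives equal and opposite internal forces ±P in the two members. Since α_{copper} > α_{cast iron}, cooling drives the copper into tension and the cast iron into compression.
Setting the final lengths equal and cancelling L: (α₁ − α₂)ΔT = P/(A₁E₁) + P/(A₂E₂).
|α₁ − α₂|·ΔT = 5×10⁻⁶ × 148 = 0.00074.
1/(A₁E₁) + 1/(A₂E₂) = 1/(725×113×10³) + 1/(1575×125×10³) = 1.729×10⁻⁸ N⁻¹.
So P = 0.00074 / 1.729×10⁻⁸ = 42.81 kN.
σ_{copper} = P/A₂ = 42810/1575 = 27.18 MPa, tensile.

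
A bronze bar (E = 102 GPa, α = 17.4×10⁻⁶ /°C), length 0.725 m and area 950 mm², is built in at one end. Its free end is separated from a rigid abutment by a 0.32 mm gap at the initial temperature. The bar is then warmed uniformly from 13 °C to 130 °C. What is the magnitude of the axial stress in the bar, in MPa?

σ ≈ 163 MPa (compressive)

Free thermal elongation = αΔT L = 17.4×10⁻⁶ × 117 × 725 = 1.476 mm.
The gap closes (δ_free > 0.32 mm) and the wall then resists a further 1.476 − 0.32 = 1.156 mm of expansion.
So σ = E(δ_free − g)/L = 102×10³ × 1.156/725 = 162.6 MPa.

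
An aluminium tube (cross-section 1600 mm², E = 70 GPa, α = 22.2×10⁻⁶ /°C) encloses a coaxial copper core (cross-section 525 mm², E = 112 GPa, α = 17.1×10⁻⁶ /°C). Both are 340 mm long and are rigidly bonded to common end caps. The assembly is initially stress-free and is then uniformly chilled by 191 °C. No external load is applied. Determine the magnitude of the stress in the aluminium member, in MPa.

σ ≈ 23.5 MPa (tensile)

Equilibrium of a rigid end plate with no external load gives equal and opposite internal forces ±P in the two members. Since α_{aluminium} > α_{copper}, cooling drives the aluminium into tension and the copper into compression.
Compatibility of the two members (thermal + elastic change equal): (α₁ − α₂)ΔT = P·[1/(A₁E₁) + 1/(A₂E₂)].
|α₁ − α₂|·ΔT = 5.1×10⁻⁶ × 191 = 0.0009741.
1/(A₁E₁) + 1/(A₂E₂) = 1/(1600×70×10³) + 1/(525×112×10³) = 2.594×10⁻⁸ N⁻¹.
P = 0.0009741 / 2.594×10⁻⁸ = 37560 N = 37.56 kN.
σ_{aluminium} = P/A₁ = 37560/1600 = 23.47 MPa, tensile.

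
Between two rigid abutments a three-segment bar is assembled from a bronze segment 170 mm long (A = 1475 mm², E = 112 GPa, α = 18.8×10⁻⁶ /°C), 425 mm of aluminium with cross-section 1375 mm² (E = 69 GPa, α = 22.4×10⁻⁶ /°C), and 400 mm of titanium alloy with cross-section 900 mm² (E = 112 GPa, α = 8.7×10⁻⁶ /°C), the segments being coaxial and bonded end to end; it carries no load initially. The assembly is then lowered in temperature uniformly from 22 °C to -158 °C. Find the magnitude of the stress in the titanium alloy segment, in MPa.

With the walls removed the bar would change length by δ_free = Σ αᵢΔT Lᵢ = 18.8×10⁻⁶×180×170 + 22.4×10⁻⁶×180×425 + 8.7×10⁻⁶×180×400 = 2.915 mm.
Since the ends are fixed, an axial force P builds up, equal in every segment, with P · Σ Lᵢ/(AᵢEᵢ) = δ_free.
The series flexibility is Σ Lᵢ/(AᵢEᵢ) = 170/(1475×112×10³) + 425/(1375×69×10³) + 400/(900×112×10³) = 9.477×10⁻⁶ mm/N.
Hence P = δ_free / Σ(L/AE) = 2.915/9.477×10⁻⁶ = 307.6 kN (tensile).
σ_{titanium alloy} = P / A = 307600 / 900 = 341.8 MPa.

σ ≈ 342 MPa (tensile)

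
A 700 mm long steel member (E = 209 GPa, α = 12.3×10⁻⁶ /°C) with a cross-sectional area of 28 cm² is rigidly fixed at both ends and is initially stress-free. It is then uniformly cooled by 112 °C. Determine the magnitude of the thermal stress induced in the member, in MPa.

σ ≈ 288 MPa (tensile)

With length fixed, the mechanical strain must cancel the thermal strain αΔT = 12.3×10⁻⁶ × 112 = 1377.6×10⁻⁶.
σ = EαΔT = 209×10³ × 12.3×10⁻⁶ × 112 = 287.9 MPa (tensile; the member is trying to contract).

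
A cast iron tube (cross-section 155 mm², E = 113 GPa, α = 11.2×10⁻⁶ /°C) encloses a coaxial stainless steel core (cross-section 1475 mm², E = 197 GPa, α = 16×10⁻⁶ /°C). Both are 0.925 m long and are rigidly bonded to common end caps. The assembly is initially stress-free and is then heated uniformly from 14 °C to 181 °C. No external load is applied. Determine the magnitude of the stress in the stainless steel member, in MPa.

σ ≈ 8.98 MPa (compressive)

Both members must finish at the same length. With the larger α, the stainless steel tends to over-expand; the plates restrain it, putting the stainless steel in compression and the cast iron in tension. With no external load the two internal forces are equal and opposite, magnitude P.
Equating the net (thermal + elastic) strains gives |α₁ − α₂|·ΔT = P·[1/(A₁E₁) + 1/(A₂E₂)].
|α₁ − α₂|·ΔT = 4.8×10⁻⁶ × 167 = 0.0008016.
1/(A₁E₁) + 1/(A₂E₂) = 1/(155×113×10³) + 1/(1475×197×10³) = 6.054×10⁻⁸ N⁻¹.
P = 0.0008016 / 6.054×10⁻⁸ = 13240 N = 13.24 kN.
σ_{stainless steel} = P/A₂ = 13240/1475 = 8.978 MPa, compressive.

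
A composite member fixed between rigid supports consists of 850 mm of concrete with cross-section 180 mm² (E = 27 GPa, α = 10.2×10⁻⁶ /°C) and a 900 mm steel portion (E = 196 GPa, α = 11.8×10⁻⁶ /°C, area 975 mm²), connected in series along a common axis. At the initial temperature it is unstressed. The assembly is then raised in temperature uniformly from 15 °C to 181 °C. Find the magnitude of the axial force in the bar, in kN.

If the supports were absent, the total length change would be Σ αᵢΔT Lᵢ = 10.2×10⁻⁶×166×850 + 11.8×10⁻⁶×166×900 = 3.202 mm.
Since the ends are fixed, an axial force P builds up, equal in every segment, with P · Σ Lᵢ/(AᵢEᵢ) = δ_free.
Σ Lᵢ/(AᵢEᵢ) = 850/(180×27×10³) + 900/(975×196×10³) = 0.0001796 mm/N.
Hence P = δ_free / Σ(L/AE) = 3.202/0.0001796 = 17.83 kN (compressive).

P ≈ 17.8 kN (compressive)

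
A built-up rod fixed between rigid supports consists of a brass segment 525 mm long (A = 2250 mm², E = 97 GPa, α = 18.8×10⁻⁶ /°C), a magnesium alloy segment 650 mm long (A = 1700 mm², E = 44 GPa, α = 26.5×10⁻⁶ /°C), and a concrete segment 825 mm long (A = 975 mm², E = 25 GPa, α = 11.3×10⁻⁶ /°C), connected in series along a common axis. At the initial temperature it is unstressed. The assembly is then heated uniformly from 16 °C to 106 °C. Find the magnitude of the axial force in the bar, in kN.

With the walls removed the bar would change length by δ_free = Σ αᵢΔT Lᵢ = 18.8×10⁻⁶×90×525 + 26.5×10⁻⁶×90×650 + 11.3×10⁻⁶×90×825 = 3.278 mm.
The walls prevent any net length change, so an axial force P (same in every segment) develops. Compatibility: P · Σ Lᵢ/(AᵢEᵢ) = δ_free.
Σ Lᵢ/(AᵢEᵢ) = 525/(2250×97×10³) + 650/(1700×44×10³) + 825/(975×25×10³) = 4.494×10⁻⁵ mm/N.
Hence P = δ_free / Σ(L/AE) = 3.278/4.494×10⁻⁵ = 72.93 kN (compressive).

P ≈ 72.9 kN (compressive)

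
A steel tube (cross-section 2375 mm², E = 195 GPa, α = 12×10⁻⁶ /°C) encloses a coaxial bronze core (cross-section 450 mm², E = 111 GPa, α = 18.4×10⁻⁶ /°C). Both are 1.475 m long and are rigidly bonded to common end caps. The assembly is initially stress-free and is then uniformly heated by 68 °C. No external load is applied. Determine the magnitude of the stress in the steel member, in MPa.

σ ≈ 8.26 MPa (tensile)

The bronze has the larger α, so on heating it would change length more than the steel if both were free. The rigid plates force a common final length, so the bronze is put into compression and the steel into tension, with equal and opposite forces P (no external load).
Equating the net (thermal + elastic) strains gives |α₁ − α₂|·ΔT = P·[1/(A₁E₁) + 1/(A₂E₂)].
|α₁ − α₂|·ΔT = 6.4×10⁻⁶ × 68 = 0.0004352.
1/(A₁E₁) + 1/(A₂E₂) = 1/(2375×195×10³) + 1/(450×111×10³) = 2.218×10⁻⁸ N⁻¹.
So P = 0.0004352 / 2.218×10⁻⁸ = 19.62 kN.
σ_{steel} = P/A₁ = 19620/2375 = 8.262 MPa, tensile.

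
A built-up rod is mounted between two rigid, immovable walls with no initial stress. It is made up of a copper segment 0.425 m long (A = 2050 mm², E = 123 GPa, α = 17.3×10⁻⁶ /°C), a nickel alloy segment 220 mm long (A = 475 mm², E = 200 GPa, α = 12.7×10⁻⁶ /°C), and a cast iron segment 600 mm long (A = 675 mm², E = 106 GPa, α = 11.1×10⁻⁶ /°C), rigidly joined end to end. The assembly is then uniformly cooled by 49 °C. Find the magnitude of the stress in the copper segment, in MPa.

With the walls removed the bar would change length by δ_free = Σ αᵢΔT Lᵢ = 17.3×10⁻⁶×49×425 + 12.7×10⁻⁶×49×220 + 11.1×10⁻⁶×49×600 = 0.8235 mm.
The walls prevent any net length change, so an axial force P (same in every segment) develops. Compatibility: P · Σ Lᵢ/(AᵢEᵢ) = δ_free.
The series flexibility is Σ Lᵢ/(AᵢEᵢ) = 425/(2050×123×10³) + 220/(475×200×10³) + 600/(675×106×10³) = 1.239×10⁻⁵ mm/N.
So P = 0.8235 / 1.239×10⁻⁵ = 66.48 kN, tensile.
σ_{copper} = P / A = 66480 / 2050 = 32.43 MPa.

σ ≈ 32.4 MPa (tensile)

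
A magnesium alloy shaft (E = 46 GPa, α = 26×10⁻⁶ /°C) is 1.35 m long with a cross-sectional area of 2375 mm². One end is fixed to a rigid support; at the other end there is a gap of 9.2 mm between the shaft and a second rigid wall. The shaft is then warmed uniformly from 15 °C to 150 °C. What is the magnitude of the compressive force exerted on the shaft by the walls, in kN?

Unrestrained expansion: δ_free = αΔT L = 26×10⁻⁶ × 135 × 1350 = 4.738 mm.
Since δ_free = 4.74 mm is less than the 9.2 mm gap, the shaft never touches the wall. No axial force develops.

P ≈ 0 kN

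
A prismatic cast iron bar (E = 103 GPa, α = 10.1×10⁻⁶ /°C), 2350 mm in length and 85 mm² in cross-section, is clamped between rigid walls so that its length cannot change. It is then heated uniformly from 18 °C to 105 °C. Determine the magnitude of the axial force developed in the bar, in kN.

Full restraint means ε = 0, so the stress is σ = EαΔT = 103×10³ × 10.1×10⁻⁶ × 87 = 90.51 MPa.
P = AEαΔT = 85 × 103×10³ × 10.1×10⁻⁶ × 87 = 7.693 kN (compressive).

P ≈ 7.69 kN (compressive)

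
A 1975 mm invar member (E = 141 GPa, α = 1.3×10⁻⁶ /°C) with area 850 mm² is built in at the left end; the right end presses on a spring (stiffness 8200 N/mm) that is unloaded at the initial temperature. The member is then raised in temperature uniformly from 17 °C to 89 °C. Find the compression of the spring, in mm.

δ ≈ 0.163 mm

The unrestrained thermal change is αΔT L = 1.3×10⁻⁶ × 72 × 1975 = 0.1849 mm.
Let P be the compressive force at the spring. The member shortens elastically by PL/(AE) and the spring compresses by P/k; together these equal δ_free.
So P = δ_free / [L/(AE) + 1/k] = 0.1849 / [ 1975/(850×141×10³) + 1/(8200) ].
P = 0.1849 / 0.0001384 = 1335 N.
Spring compression = P/k = 1335/(8200) = 0.1629 mm.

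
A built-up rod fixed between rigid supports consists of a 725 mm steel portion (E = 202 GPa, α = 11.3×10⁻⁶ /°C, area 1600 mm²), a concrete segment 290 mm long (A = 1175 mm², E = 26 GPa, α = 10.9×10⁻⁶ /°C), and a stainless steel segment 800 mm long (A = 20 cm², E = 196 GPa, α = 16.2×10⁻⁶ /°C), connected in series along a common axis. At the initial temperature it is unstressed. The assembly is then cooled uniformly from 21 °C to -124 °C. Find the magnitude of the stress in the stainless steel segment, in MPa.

σ ≈ 128 MPa (tensile)

Free thermal contraction of the whole bar: Σ αᵢΔT Lᵢ = 11.3×10⁻⁶×145×725 + 10.9×10⁻⁶×145×290 + 16.2×10⁻⁶×145×800 = 3.525 mm.
Since the ends are fixed, an axial force P builds up, equal in every segment, with P · Σ Lᵢ/(AᵢEᵢ) = δ_free.
The series flexibility is Σ Lᵢ/(AᵢEᵢ) = 725/(1600×202×10³) + 290/(1175×26×10³) + 800/(2000×196×10³) = 1.378×10⁻⁵ mm/N.
Hence P = δ_free / Σ(L/AE) = 3.525/1.378×10⁻⁵ = 255.9 kN (tensile).
σ_{stainless steel} = P / A = 255900 / 2000 = 128 MPa.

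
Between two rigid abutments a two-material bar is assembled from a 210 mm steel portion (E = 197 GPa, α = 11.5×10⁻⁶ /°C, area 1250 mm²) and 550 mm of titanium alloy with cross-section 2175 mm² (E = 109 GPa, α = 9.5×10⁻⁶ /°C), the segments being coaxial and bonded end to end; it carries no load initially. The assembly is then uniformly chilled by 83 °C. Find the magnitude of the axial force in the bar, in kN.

If the supports were absent, the total length change would be Σ αᵢΔT Lᵢ = 11.5×10⁻⁶×83×210 + 9.5×10⁻⁶×83×550 = 0.6341 mm.
The rigid supports impose zero overall length change; the single axial force P common to all segments must satisfy P Σ Lᵢ/(AᵢEᵢ) = δ_free.
Σ Lᵢ/(AᵢEᵢ) = 210/(1250×197×10³) + 550/(2175×109×10³) = 3.173×10⁻⁶ mm/N.
Hence P = δ_free / Σ(L/AE) = 0.6341/3.173×10⁻⁶ = 199.9 kN (tensile).

P ≈ 200 kN (tensile)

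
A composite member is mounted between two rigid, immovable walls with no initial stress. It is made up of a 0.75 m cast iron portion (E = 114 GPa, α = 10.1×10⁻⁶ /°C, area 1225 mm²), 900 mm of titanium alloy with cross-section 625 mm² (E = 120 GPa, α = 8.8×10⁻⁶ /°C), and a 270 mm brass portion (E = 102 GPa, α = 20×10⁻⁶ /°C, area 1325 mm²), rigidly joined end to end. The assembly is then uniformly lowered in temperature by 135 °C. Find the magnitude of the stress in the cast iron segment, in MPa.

Free thermal contraction of the whole bar: Σ αᵢΔT Lᵢ = 10.1×10⁻⁶×135×750 + 8.8×10⁻⁶×135×900 + 20×10⁻⁶×135×270 = 2.821 mm.
The walls prevent any net length change, so an axial force P (same in every segment) develops. Compatibility: P · Σ Lᵢ/(AᵢEᵢ) = δ_free.
Σ Lᵢ/(AᵢEᵢ) = 750/(1225×114×10³) + 900/(625×120×10³) + 270/(1325×102×10³) = 1.937×10⁻⁵ mm/N.
So P = 2.821 / 1.937×10⁻⁵ = 145.6 kN, tensile.
σ_{cast iron} = P / A = 145600 / 1225 = 118.9 MPa.

σ ≈ 119 MPa (tensile)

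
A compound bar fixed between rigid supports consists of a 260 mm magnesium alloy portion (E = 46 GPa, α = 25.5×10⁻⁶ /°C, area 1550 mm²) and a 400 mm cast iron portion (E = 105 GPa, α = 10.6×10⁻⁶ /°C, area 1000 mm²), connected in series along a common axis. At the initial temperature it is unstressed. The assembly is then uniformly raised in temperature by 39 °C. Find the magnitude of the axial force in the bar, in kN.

P ≈ 56.9 kN (compressive)

If the supports were absent, the total length change would be Σ αᵢΔT Lᵢ = 25.5×10⁻⁶×39×260 + 10.6×10⁻⁶×39×400 = 0.4239 mm.
Since the ends are fixed, an axial force P builds up, equal in every segment, with P · Σ Lᵢ/(AᵢEᵢ) = δ_free.
The series flexibility is Σ Lᵢ/(AᵢEᵢ) = 260/(1550×46×10³) + 400/(1000×105×10³) = 7.456×10⁻⁶ mm/N.
Hence P = δ_free / Σ(L/AE) = 0.4239/7.456×10⁻⁶ = 56.86 kN (compressive).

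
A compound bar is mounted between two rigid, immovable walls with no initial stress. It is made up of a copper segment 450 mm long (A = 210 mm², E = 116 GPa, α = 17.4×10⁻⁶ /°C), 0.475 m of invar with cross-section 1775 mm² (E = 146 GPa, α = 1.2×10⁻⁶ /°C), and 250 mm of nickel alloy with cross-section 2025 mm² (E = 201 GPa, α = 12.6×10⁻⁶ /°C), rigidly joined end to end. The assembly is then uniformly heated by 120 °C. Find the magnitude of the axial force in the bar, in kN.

If the supports were absent, the total length change would be Σ αᵢΔT Lᵢ = 17.4×10⁻⁶×120×450 + 1.2×10⁻⁶×120×475 + 12.6×10⁻⁶×120×250 = 1.386 mm.
The rigid supports impose zero overall length change; the single axial force P common to all segments must satisfy P Σ Lᵢ/(AᵢEᵢ) = δ_free.
Σ Lᵢ/(AᵢEᵢ) = 450/(210×116×10³) + 475/(1775×146×10³) + 250/(2025×201×10³) = 2.092×10⁻⁵ mm/N.
Hence P = δ_free / Σ(L/AE) = 1.386/2.092×10⁻⁵ = 66.25 kN (compressive).

P ≈ 66.3 kN (compressive)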